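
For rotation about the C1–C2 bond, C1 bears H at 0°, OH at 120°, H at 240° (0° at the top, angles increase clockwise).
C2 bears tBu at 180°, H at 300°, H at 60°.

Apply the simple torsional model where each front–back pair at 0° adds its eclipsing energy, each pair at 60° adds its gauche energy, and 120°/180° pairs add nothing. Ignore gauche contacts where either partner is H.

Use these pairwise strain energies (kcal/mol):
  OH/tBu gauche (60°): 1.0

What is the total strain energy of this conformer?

This conformer (staggered): OH(120°)/tBu(180°) gauche 1.0 → 1.0 kcal/mol.

1.0 kcal/mol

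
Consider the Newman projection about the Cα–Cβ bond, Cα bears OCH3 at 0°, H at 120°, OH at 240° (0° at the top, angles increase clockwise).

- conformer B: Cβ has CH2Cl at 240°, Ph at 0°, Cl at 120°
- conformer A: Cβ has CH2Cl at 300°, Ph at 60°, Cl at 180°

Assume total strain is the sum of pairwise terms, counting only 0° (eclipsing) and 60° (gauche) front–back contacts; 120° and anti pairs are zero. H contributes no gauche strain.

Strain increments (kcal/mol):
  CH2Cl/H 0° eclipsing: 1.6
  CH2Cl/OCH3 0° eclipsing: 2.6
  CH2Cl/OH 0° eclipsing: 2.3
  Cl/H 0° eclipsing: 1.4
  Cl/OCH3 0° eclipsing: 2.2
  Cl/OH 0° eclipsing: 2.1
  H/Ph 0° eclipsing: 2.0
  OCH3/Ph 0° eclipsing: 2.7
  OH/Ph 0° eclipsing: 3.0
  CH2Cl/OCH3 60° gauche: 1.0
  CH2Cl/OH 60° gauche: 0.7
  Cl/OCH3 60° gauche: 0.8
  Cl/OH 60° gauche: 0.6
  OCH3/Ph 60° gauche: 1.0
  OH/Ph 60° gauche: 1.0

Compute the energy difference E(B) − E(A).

+3.1 kcal/mol

B (eclipsed): OCH3(0°)/Ph(0°) eclipsed 2.7; H(120°)/Cl(120°) eclipsed 1.4; OH(240°)/CH2Cl(240°) eclipsed 2.3 → 6.4 kcal/mol.
A (staggered): OCH3(0°)/CH2Cl(300°) gauche 1.0; OCH3(0°)/Ph(60°) gauche 1.0; OH(240°)/CH2Cl(300°) gauche 0.7; OH(240°)/Cl(180°) gauche 0.6 → 3.3 kcal/mol.
E(B) − E(A) = 6.4 − 3.3 = +3.1 kcal/mol.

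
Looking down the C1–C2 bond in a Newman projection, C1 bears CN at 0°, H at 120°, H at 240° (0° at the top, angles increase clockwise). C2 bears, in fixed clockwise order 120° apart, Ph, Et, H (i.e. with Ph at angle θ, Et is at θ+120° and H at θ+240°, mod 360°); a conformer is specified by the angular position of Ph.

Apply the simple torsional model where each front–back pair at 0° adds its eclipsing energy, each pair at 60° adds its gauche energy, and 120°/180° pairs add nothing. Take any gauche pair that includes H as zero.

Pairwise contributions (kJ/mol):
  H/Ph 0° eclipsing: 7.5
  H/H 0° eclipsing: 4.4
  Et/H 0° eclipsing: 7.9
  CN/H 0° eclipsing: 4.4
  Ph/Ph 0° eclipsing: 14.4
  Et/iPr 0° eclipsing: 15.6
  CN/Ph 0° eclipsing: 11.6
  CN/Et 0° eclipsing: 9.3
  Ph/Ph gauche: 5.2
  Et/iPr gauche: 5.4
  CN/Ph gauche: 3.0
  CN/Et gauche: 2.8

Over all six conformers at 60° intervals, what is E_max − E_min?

21.1 kJ/mol

Ph at 0° (eclipsed): CN–Ph eclipsed, H–Et eclipsed, H–H eclipsed; 11.6 + 7.9 + 4.4 = 23.9 kJ/mol.
Ph at 60° (staggered): CN–Ph gauche; 3.0 = 3.0 kJ/mol.
Ph at 120° (eclipsed): CN–H eclipsed, H–Ph eclipsed, H–Et eclipsed; 4.4 + 7.5 + 7.9 = 19.8 kJ/mol.
Ph at 180° (staggered): CN–Et gauche; 2.8 = 2.8 kJ/mol.
Ph at 240° (eclipsed): CN–Et eclipsed, H–H eclipsed, H–Ph eclipsed; 9.3 + 4.4 + 7.5 = 21.2 kJ/mol.
Ph at 300° (staggered): CN–Ph gauche, CN–Et gauche; 3.0 + 2.8 = 5.8 kJ/mol.
Max at 0° (23.9 kJ/mol), min at 180° (2.8 kJ/mol); barrier = 21.1 kJ/mol.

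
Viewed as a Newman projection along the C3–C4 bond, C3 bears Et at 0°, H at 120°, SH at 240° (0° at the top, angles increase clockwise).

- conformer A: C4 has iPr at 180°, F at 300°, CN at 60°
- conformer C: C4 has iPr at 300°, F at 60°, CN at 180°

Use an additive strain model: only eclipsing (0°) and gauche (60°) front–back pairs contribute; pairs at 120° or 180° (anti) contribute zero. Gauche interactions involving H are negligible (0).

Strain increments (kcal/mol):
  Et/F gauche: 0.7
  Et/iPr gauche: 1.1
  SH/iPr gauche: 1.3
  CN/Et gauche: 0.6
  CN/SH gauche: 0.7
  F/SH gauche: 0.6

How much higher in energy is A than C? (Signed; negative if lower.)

A is staggered. Et at 0° is gauche with F at 300° (0.7); Et at 0° is gauche with CN at 60° (0.6); SH at 240° is gauche with iPr at 180° (1.3); SH at 240° is gauche with F at 300° (0.6). Total 3.2 kcal/mol.
C is staggered. Et at 0° is gauche with iPr at 300° (1.1); Et at 0° is gauche with F at 60° (0.7); SH at 240° is gauche with iPr at 300° (1.3); SH at 240° is gauche with CN at 180° (0.7). Total 3.8 kcal/mol.
E(A) − E(C) = 3.2 − 3.8 = -0.6 kcal/mol.

-0.6 kcal/mol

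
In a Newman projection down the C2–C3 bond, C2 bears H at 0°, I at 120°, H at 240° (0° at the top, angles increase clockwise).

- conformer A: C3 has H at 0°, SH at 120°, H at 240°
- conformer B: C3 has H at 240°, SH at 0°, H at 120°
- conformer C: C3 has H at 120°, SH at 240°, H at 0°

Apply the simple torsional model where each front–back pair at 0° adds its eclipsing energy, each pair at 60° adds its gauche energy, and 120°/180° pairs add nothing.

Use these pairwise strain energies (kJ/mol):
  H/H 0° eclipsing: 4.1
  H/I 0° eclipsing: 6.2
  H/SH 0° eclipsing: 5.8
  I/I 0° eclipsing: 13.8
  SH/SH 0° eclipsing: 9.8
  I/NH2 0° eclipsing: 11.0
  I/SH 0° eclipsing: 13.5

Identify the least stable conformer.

A is eclipsed. H at 0° is eclipsed with H at 0° (4.1); I at 120° is eclipsed with SH at 120° (13.5); H at 240° is eclipsed with H at 240° (4.1). Total 21.7 kJ/mol.
B is eclipsed. H at 0° is eclipsed with SH at 0° (5.8); I at 120° is eclipsed with H at 120° (6.2); H at 240° is eclipsed with H at 240° (4.1). Total 16.1 kJ/mol.
C is eclipsed. H at 0° is eclipsed with H at 0° (4.1); I at 120° is eclipsed with H at 120° (6.2); H at 240° is eclipsed with SH at 240° (5.8). Total 16.1 kJ/mol.
A has the highest total (21.7 kJ/mol).

A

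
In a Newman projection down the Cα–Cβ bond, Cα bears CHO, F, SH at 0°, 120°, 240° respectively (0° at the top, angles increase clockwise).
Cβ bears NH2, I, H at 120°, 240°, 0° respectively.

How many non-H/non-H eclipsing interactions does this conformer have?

2

Non-H eclipsing pairs: F(120°)/NH2(120°); SH(240°)/I(240°) — 2 interactions.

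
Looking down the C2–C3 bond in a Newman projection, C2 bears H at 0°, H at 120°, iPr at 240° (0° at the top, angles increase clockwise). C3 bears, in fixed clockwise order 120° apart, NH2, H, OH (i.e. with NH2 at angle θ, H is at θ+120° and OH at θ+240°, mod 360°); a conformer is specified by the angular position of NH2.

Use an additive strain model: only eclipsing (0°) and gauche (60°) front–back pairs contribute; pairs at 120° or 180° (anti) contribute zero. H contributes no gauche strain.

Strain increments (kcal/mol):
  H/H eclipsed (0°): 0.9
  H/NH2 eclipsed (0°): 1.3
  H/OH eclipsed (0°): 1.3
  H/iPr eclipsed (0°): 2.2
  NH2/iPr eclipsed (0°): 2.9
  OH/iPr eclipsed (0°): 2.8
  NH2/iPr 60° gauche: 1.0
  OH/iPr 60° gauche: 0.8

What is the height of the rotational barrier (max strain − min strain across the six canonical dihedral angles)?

NH2 at 0° (eclipsed): H(0°)/NH2(0°) eclipsed 1.3; H(120°)/H(120°) eclipsed 0.9; iPr(240°)/OH(240°) eclipsed 2.8 → 5.0 kcal/mol.
NH2 at 60° (staggered): iPr(240°)/OH(300°) gauche 0.8 → 0.8 kcal/mol.
NH2 at 120° (eclipsed): H(0°)/OH(0°) eclipsed 1.3; H(120°)/NH2(120°) eclipsed 1.3; iPr(240°)/H(240°) eclipsed 2.2 → 4.8 kcal/mol.
NH2 at 180° (staggered): iPr(240°)/NH2(180°) gauche 1.0 → 1.0 kcal/mol.
NH2 at 240° (eclipsed): H(0°)/H(0°) eclipsed 0.9; H(120°)/OH(120°) eclipsed 1.3; iPr(240°)/NH2(240°) eclipsed 2.9 → 5.1 kcal/mol.
NH2 at 300° (staggered): iPr(240°)/NH2(300°) gauche 1.0; iPr(240°)/OH(180°) gauche 0.8 → 1.8 kcal/mol.
Max at 240° (5.1 kcal/mol), min at 60° (0.8 kcal/mol); barrier = 4.3 kcal/mol.

4.3 kcal/mol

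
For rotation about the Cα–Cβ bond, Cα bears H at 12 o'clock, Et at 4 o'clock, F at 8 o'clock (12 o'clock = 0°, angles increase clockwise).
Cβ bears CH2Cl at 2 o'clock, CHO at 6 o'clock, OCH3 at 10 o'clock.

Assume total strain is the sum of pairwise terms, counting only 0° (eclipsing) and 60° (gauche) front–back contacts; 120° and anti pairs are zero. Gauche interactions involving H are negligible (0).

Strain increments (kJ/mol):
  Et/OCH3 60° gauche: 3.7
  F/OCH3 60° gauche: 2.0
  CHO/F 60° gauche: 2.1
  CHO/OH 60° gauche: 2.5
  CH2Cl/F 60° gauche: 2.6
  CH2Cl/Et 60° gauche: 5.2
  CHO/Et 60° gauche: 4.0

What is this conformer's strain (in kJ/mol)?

This conformer is staggered. Et at 120° is gauche with CH2Cl at 60° (5.2); Et at 120° is gauche with CHO at 180° (4.0); F at 240° is gauche with CHO at 180° (2.1); F at 240° is gauche with OCH3 at 300° (2.0). Total 13.3 kJ/mol.

13.3 kJ/mol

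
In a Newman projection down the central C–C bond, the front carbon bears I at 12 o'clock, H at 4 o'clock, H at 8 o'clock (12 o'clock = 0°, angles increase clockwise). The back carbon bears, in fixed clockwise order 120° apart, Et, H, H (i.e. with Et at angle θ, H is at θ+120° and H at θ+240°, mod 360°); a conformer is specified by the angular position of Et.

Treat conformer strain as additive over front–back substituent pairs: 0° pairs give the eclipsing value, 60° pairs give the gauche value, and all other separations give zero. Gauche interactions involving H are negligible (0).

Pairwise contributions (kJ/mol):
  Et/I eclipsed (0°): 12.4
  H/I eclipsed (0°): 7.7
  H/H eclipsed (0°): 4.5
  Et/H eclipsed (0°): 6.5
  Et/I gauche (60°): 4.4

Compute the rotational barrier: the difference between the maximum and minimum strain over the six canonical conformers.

21.4 kJ/mol

Et at 0° (eclipsed): I(0°)/Et(0°) eclipsed 12.4; H(120°)/H(120°) eclipsed 4.5; H(240°)/H(240°) eclipsed 4.5 → 21.4 kJ/mol.
Et at 60° (staggered): I(0°)/Et(60°) gauche 4.4 → 4.4 kJ/mol.
Et at 120° (eclipsed): I(0°)/H(0°) eclipsed 7.7; H(120°)/Et(120°) eclipsed 6.5; H(240°)/H(240°) eclipsed 4.5 → 18.7 kJ/mol.
Et at 180° (staggered): no non-H gauche contacts → 0.0 kJ/mol.
Et at 240° (eclipsed): I(0°)/H(0°) eclipsed 7.7; H(120°)/H(120°) eclipsed 4.5; H(240°)/Et(240°) eclipsed 6.5 → 18.7 kJ/mol.
Et at 300° (staggered): I(0°)/Et(300°) gauche 4.4 → 4.4 kJ/mol.
Max at 0° (21.4 kJ/mol), min at 180° (0.0 kJ/mol); barrier = 21.4 kJ/mol.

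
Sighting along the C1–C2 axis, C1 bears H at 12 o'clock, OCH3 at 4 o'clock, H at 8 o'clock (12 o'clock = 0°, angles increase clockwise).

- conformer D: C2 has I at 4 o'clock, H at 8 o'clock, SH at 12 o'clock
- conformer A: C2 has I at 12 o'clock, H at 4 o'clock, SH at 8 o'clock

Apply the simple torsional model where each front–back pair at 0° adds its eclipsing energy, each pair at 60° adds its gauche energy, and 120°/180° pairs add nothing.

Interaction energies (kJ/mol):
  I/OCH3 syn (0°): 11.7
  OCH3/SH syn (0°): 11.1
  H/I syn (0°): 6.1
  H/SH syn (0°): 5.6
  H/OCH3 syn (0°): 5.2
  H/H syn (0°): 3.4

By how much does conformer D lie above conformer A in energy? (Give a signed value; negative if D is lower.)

+3.8 kJ/mol

D (eclipsed): H–SH eclipsed, OCH3–I eclipsed, H–H eclipsed; 5.6 + 11.7 + 3.4 = 20.7 kJ/mol.
A (eclipsed): H–I eclipsed, OCH3–H eclipsed, H–SH eclipsed; 6.1 + 5.2 + 5.6 = 16.9 kJ/mol.
E(D) − E(A) = 20.7 − 16.9 = +3.8 kJ/mol.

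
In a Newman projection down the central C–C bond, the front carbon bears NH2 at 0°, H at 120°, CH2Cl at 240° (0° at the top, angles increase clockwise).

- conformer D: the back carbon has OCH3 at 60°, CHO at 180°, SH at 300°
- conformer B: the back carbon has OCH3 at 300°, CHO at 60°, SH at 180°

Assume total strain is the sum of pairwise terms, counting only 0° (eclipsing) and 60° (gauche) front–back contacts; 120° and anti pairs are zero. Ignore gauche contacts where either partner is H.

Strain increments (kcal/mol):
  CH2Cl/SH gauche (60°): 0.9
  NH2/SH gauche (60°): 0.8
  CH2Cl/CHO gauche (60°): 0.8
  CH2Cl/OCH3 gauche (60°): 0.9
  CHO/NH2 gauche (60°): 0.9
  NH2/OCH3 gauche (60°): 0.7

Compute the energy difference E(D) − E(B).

-0.2 kcal/mol

D is staggered. NH2 at 0° is gauche with OCH3 at 60° (0.7); NH2 at 0° is gauche with SH at 300° (0.8); CH2Cl at 240° is gauche with CHO at 180° (0.8); CH2Cl at 240° is gauche with SH at 300° (0.9). Total 3.2 kcal/mol.
B is staggered. NH2 at 0° is gauche with OCH3 at 300° (0.7); NH2 at 0° is gauche with CHO at 60° (0.9); CH2Cl at 240° is gauche with OCH3 at 300° (0.9); CH2Cl at 240° is gauche with SH at 180° (0.9). Total 3.4 kcal/mol.
E(D) − E(B) = 3.2 − 3.4 = -0.2 kcal/mol.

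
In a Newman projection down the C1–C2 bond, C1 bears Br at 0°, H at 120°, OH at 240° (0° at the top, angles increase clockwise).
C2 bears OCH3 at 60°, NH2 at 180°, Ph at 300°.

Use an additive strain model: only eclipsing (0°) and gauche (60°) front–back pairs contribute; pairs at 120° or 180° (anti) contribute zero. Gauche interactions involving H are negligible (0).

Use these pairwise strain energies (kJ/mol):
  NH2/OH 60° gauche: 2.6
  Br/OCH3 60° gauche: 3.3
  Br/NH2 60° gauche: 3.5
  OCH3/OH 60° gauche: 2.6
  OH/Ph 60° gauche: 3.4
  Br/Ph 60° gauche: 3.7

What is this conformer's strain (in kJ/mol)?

13.0 kJ/mol

This conformer (staggered): Br–OCH3 gauche, Br–Ph gauche, OH–NH2 gauche, OH–Ph gauche; 3.3 + 3.7 + 2.6 + 3.4 = 13.0 kJ/mol.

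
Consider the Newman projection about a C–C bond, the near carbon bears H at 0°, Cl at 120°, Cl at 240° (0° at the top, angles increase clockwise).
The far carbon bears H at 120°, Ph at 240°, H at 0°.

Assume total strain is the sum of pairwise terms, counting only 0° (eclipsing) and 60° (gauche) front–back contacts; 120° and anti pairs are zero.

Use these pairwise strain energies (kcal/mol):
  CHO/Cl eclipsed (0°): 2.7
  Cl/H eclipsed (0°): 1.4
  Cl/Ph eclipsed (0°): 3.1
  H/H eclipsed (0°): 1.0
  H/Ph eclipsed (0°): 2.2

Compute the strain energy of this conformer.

This conformer (eclipsed): H–H eclipsed, Cl–H eclipsed, Cl–Ph eclipsed; 1.0 + 1.4 + 3.1 = 5.5 kcal/mol.

5.5 kcal/mol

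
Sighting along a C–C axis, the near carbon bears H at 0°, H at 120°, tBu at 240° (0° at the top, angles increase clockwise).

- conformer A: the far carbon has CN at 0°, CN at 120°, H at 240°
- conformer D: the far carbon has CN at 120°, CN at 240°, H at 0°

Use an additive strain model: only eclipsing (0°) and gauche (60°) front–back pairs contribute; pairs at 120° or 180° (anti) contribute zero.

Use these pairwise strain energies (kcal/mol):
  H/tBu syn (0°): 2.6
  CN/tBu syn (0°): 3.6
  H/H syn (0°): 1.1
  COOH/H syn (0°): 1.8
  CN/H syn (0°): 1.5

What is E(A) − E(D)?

A (eclipsed): H(0°)/CN(0°) eclipsed 1.5; H(120°)/CN(120°) eclipsed 1.5; tBu(240°)/H(240°) eclipsed 2.6 → 5.6 kcal/mol.
D (eclipsed): H(0°)/H(0°) eclipsed 1.1; H(120°)/CN(120°) eclipsed 1.5; tBu(240°)/CN(240°) eclipsed 3.6 → 6.2 kcal/mol.
E(A) − E(D) = 5.6 − 6.2 = -0.6 kcal/mol.

-0.6 kcal/mol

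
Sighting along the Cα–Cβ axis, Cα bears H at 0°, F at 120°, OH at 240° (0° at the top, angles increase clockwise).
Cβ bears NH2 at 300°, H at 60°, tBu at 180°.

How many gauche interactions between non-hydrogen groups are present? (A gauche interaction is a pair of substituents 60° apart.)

Non-H gauche pairs: F(120°)/tBu(180°); OH(240°)/NH2(300°); OH(240°)/tBu(180°) — 3 interactions.

3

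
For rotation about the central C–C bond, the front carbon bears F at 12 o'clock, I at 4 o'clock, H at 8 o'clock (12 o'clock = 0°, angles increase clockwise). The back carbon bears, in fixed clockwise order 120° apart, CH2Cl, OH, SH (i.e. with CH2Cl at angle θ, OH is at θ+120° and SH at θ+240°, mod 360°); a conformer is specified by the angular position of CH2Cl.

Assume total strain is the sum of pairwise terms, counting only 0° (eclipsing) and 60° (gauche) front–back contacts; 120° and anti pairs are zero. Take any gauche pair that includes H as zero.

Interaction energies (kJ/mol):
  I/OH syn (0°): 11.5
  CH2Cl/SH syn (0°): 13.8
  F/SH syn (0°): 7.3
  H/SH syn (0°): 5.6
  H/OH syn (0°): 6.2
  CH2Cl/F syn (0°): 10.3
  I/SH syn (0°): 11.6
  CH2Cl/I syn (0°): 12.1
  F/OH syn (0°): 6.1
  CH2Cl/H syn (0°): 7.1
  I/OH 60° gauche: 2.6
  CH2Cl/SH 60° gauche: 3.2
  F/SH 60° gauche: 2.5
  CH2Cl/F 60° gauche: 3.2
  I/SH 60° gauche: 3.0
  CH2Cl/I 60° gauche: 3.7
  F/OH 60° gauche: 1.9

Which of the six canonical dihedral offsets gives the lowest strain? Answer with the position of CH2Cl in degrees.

300°

CH2Cl at 0° (eclipsed): F(0°)/CH2Cl(0°) eclipsed 10.3; I(120°)/OH(120°) eclipsed 11.5; H(240°)/SH(240°) eclipsed 5.6 → 27.4 kJ/mol.
CH2Cl at 60° (staggered): F(0°)/CH2Cl(60°) gauche 3.2; F(0°)/SH(300°) gauche 2.5; I(120°)/CH2Cl(60°) gauche 3.7; I(120°)/OH(180°) gauche 2.6 → 12.0 kJ/mol.
CH2Cl at 120° (eclipsed): F(0°)/SH(0°) eclipsed 7.3; I(120°)/CH2Cl(120°) eclipsed 12.1; H(240°)/OH(240°) eclipsed 6.2 → 25.6 kJ/mol.
CH2Cl at 180° (staggered): F(0°)/OH(300°) gauche 1.9; F(0°)/SH(60°) gauche 2.5; I(120°)/CH2Cl(180°) gauche 3.7; I(120°)/SH(60°) gauche 3.0 → 11.1 kJ/mol.
CH2Cl at 240° (eclipsed): F(0°)/OH(0°) eclipsed 6.1; I(120°)/SH(120°) eclipsed 11.6; H(240°)/CH2Cl(240°) eclipsed 7.1 → 24.8 kJ/mol.
CH2Cl at 300° (staggered): F(0°)/CH2Cl(300°) gauche 3.2; F(0°)/OH(60°) gauche 1.9; I(120°)/OH(60°) gauche 2.6; I(120°)/SH(180°) gauche 3.0 → 10.7 kJ/mol.
The minimum (10.7 kJ/mol) occurs with CH2Cl at 300°.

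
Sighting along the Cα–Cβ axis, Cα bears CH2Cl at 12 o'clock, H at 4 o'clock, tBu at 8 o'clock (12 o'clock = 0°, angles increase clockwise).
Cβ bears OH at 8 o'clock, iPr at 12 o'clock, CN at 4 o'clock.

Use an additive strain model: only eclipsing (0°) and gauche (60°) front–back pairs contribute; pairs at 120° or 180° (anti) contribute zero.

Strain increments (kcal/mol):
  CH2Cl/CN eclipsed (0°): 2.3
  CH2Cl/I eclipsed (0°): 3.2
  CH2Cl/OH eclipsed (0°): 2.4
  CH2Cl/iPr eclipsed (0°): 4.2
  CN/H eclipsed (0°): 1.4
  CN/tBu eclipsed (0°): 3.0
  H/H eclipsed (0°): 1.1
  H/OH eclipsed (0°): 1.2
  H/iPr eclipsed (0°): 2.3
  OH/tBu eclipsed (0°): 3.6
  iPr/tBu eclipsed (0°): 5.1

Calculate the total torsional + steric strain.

9.2 kcal/mol

This conformer is eclipsed. CH2Cl at 0° is eclipsed with iPr at 0° (4.2); H at 120° is eclipsed with CN at 120° (1.4); tBu at 240° is eclipsed with OH at 240° (3.6). Total 9.2 kcal/mol.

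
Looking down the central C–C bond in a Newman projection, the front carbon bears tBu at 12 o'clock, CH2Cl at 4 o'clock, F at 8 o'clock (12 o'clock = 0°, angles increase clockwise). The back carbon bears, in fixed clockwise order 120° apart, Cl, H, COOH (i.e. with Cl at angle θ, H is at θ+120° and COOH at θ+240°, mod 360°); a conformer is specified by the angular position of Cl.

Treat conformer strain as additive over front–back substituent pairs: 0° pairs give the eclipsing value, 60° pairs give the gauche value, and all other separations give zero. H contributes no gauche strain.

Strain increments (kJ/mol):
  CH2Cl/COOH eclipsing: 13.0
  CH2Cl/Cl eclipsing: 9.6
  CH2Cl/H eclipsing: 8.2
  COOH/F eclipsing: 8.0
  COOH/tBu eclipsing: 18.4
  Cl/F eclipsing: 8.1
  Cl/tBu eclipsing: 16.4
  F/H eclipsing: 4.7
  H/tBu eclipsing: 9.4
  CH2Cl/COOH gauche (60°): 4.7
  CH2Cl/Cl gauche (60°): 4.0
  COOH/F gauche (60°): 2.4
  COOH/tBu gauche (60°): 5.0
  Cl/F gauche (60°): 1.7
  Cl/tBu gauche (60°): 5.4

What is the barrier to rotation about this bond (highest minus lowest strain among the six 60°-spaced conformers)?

Cl at 0° (eclipsed): tBu–Cl eclipsed, CH2Cl–H eclipsed, F–COOH eclipsed; 16.4 + 8.2 + 8.0 = 32.6 kJ/mol.
Cl at 60° (staggered): tBu–Cl gauche, tBu–COOH gauche, CH2Cl–Cl gauche, F–COOH gauche; 5.4 + 5.0 + 4.0 + 2.4 = 16.8 kJ/mol.
Cl at 120° (eclipsed): tBu–COOH eclipsed, CH2Cl–Cl eclipsed, F–H eclipsed; 18.4 + 9.6 + 4.7 = 32.7 kJ/mol.
Cl at 180° (staggered): tBu–COOH gauche, CH2Cl–Cl gauche, CH2Cl–COOH gauche, F–Cl gauche; 5.0 + 4.0 + 4.7 + 1.7 = 15.4 kJ/mol.
Cl at 240° (eclipsed): tBu–H eclipsed, CH2Cl–COOH eclipsed, F–Cl eclipsed; 9.4 + 13.0 + 8.1 = 30.5 kJ/mol.
Cl at 300° (staggered): tBu–Cl gauche, CH2Cl–COOH gauche, F–Cl gauche, F–COOH gauche; 5.4 + 4.7 + 1.7 + 2.4 = 14.2 kJ/mol.
Max at 120° (32.7 kJ/mol), min at 300° (14.2 kJ/mol); barrier = 18.5 kJ/mol.

18.5 kJ/mol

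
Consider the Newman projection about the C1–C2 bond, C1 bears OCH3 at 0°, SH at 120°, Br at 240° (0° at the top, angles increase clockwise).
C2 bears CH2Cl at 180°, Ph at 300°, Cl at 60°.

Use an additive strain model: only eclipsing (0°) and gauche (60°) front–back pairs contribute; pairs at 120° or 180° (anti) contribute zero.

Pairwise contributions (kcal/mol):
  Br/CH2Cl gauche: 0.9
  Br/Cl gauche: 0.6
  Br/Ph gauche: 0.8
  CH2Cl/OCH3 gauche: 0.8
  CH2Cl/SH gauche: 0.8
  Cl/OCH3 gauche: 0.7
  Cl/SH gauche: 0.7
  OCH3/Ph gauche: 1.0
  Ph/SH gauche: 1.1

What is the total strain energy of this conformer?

This conformer (staggered): OCH3–Ph gauche, OCH3–Cl gauche, SH–CH2Cl gauche, SH–Cl gauche, Br–CH2Cl gauche, Br–Ph gauche; 1.0 + 0.7 + 0.8 + 0.7 + 0.9 + 0.8 = 4.9 kcal/mol.

4.9 kcal/mol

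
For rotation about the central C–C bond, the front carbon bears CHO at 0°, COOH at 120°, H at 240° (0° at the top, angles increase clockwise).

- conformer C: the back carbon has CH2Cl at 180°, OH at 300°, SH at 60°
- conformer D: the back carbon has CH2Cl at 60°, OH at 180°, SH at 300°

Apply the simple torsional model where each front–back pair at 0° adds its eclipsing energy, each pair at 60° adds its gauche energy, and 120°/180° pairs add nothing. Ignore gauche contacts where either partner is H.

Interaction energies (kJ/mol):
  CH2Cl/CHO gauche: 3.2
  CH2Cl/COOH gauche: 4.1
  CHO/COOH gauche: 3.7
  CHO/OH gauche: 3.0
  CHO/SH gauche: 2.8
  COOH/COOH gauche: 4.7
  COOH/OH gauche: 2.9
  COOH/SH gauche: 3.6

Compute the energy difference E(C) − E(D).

+0.5 kJ/mol

C (staggered): CHO(0°)/OH(300°) gauche 3.0; CHO(0°)/SH(60°) gauche 2.8; COOH(120°)/CH2Cl(180°) gauche 4.1; COOH(120°)/SH(60°) gauche 3.6 → 13.5 kJ/mol.
D (staggered): CHO(0°)/CH2Cl(60°) gauche 3.2; CHO(0°)/SH(300°) gauche 2.8; COOH(120°)/CH2Cl(60°) gauche 4.1; COOH(120°)/OH(180°) gauche 2.9 → 13.0 kJ/mol.
E(C) − E(D) = 13.5 − 13.0 = +0.5 kJ/mol.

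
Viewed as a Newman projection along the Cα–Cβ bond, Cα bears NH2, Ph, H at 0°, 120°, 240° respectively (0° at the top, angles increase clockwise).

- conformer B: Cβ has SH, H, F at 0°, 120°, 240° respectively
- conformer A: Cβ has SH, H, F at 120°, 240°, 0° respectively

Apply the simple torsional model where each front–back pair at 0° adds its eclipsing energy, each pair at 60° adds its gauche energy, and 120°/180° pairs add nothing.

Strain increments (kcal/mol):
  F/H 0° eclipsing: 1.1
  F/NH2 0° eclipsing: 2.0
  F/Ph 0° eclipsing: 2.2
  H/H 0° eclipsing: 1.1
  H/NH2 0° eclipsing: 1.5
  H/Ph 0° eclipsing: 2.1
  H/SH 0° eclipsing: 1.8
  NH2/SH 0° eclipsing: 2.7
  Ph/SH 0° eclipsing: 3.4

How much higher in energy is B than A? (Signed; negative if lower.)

B (eclipsed): NH2(0°)/SH(0°) eclipsed 2.7; Ph(120°)/H(120°) eclipsed 2.1; H(240°)/F(240°) eclipsed 1.1 → 5.9 kcal/mol.
A (eclipsed): NH2(0°)/F(0°) eclipsed 2.0; Ph(120°)/SH(120°) eclipsed 3.4; H(240°)/H(240°) eclipsed 1.1 → 6.5 kcal/mol.
E(B) − E(A) = 5.9 − 6.5 = -0.6 kcal/mol.

-0.6 kcal/mol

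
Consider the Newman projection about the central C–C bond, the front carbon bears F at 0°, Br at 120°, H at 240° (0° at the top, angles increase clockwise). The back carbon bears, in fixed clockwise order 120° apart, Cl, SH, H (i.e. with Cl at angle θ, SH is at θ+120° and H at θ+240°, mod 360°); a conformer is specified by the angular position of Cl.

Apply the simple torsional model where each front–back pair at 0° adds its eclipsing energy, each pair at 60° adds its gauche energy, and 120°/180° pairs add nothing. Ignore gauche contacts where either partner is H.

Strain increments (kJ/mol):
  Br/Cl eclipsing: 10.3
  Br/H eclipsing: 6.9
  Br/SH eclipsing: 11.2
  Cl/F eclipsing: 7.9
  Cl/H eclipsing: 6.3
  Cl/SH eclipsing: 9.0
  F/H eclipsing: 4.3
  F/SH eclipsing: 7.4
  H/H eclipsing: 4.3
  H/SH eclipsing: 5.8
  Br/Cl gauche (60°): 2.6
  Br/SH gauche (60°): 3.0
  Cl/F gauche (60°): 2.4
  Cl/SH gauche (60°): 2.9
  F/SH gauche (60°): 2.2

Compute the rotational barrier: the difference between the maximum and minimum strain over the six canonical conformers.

Cl at 0° (eclipsed): F–Cl eclipsed, Br–SH eclipsed, H–H eclipsed; 7.9 + 11.2 + 4.3 = 23.4 kJ/mol.
Cl at 60° (staggered): F–Cl gauche, Br–Cl gauche, Br–SH gauche; 2.4 + 2.6 + 3.0 = 8.0 kJ/mol.
Cl at 120° (eclipsed): F–H eclipsed, Br–Cl eclipsed, H–SH eclipsed; 4.3 + 10.3 + 5.8 = 20.4 kJ/mol.
Cl at 180° (staggered): F–SH gauche, Br–Cl gauche; 2.2 + 2.6 = 4.8 kJ/mol.
Cl at 240° (eclipsed): F–SH eclipsed, Br–H eclipsed, H–Cl eclipsed; 7.4 + 6.9 + 6.3 = 20.6 kJ/mol.
Cl at 300° (staggered): F–Cl gauche, F–SH gauche, Br–SH gauche; 2.4 + 2.2 + 3.0 = 7.6 kJ/mol.
Max at 0° (23.4 kJ/mol), min at 180° (4.8 kJ/mol); barrier = 18.6 kJ/mol.

18.6 kJ/mol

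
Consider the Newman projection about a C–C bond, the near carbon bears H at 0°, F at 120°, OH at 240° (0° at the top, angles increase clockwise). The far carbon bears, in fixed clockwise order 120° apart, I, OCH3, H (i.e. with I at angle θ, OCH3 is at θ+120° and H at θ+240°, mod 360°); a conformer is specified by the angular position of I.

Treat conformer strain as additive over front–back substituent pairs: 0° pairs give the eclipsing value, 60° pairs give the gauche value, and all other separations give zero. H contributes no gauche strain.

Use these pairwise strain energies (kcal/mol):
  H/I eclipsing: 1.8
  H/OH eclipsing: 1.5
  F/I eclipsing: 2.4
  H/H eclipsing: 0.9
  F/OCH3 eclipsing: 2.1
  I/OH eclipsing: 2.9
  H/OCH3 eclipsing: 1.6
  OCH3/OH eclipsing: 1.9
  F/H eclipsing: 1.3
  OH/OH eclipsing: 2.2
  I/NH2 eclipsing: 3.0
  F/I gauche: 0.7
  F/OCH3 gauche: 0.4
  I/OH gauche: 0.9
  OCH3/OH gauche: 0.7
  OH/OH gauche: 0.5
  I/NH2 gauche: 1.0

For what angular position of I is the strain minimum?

I at 0° (eclipsed): H–I eclipsed, F–OCH3 eclipsed, OH–H eclipsed; 1.8 + 2.1 + 1.5 = 5.4 kcal/mol.
I at 60° (staggered): F–I gauche, F–OCH3 gauche, OH–OCH3 gauche; 0.7 + 0.4 + 0.7 = 1.8 kcal/mol.
I at 120° (eclipsed): H–H eclipsed, F–I eclipsed, OH–OCH3 eclipsed; 0.9 + 2.4 + 1.9 = 5.2 kcal/mol.
I at 180° (staggered): F–I gauche, OH–I gauche, OH–OCH3 gauche; 0.7 + 0.9 + 0.7 = 2.3 kcal/mol.
I at 240° (eclipsed): H–OCH3 eclipsed, F–H eclipsed, OH–I eclipsed; 1.6 + 1.3 + 2.9 = 5.8 kcal/mol.
I at 300° (staggered): F–OCH3 gauche, OH–I gauche; 0.4 + 0.9 = 1.3 kcal/mol.
The minimum (1.3 kcal/mol) occurs with I at 300°.

300°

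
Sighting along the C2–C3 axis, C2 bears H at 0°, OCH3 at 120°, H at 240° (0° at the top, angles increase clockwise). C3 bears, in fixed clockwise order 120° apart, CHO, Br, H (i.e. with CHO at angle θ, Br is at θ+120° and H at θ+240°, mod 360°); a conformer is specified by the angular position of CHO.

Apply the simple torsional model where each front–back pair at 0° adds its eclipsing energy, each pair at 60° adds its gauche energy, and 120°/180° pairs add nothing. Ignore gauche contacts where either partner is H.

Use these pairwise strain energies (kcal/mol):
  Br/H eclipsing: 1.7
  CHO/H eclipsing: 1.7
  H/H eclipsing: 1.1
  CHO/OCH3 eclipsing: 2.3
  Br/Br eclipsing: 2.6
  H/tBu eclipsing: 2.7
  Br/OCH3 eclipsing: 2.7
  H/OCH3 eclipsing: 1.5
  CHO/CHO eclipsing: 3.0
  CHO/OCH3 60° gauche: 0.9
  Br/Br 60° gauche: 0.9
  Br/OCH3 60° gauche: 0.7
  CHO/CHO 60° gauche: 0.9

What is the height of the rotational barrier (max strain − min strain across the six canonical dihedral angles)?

4.8 kcal/mol

CHO at 0° (eclipsed): H(0°)/CHO(0°) eclipsed 1.7; OCH3(120°)/Br(120°) eclipsed 2.7; H(240°)/H(240°) eclipsed 1.1 → 5.5 kcal/mol.
CHO at 60° (staggered): OCH3(120°)/CHO(60°) gauche 0.9; OCH3(120°)/Br(180°) gauche 0.7 → 1.6 kcal/mol.
CHO at 120° (eclipsed): H(0°)/H(0°) eclipsed 1.1; OCH3(120°)/CHO(120°) eclipsed 2.3; H(240°)/Br(240°) eclipsed 1.7 → 5.1 kcal/mol.
CHO at 180° (staggered): OCH3(120°)/CHO(180°) gauche 0.9 → 0.9 kcal/mol.
CHO at 240° (eclipsed): H(0°)/Br(0°) eclipsed 1.7; OCH3(120°)/H(120°) eclipsed 1.5; H(240°)/CHO(240°) eclipsed 1.7 → 4.9 kcal/mol.
CHO at 300° (staggered): OCH3(120°)/Br(60°) gauche 0.7 → 0.7 kcal/mol.
Max at 0° (5.5 kcal/mol), min at 300° (0.7 kcal/mol); barrier = 4.8 kcal/mol.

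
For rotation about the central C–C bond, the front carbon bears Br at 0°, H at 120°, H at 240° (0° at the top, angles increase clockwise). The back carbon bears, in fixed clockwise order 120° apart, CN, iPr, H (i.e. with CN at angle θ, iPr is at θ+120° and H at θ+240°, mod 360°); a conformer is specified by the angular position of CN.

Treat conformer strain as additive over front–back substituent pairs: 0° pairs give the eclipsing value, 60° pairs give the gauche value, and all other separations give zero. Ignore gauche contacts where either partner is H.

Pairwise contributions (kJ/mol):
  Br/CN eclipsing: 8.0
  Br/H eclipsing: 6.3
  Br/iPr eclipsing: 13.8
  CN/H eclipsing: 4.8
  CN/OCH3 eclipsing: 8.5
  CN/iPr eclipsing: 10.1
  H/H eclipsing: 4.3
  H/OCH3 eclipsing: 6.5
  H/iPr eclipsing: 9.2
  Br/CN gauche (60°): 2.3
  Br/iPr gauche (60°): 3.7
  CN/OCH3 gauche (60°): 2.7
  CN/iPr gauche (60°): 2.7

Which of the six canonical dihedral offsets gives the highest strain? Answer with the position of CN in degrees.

CN at 0° (eclipsed): Br–CN eclipsed, H–iPr eclipsed, H–H eclipsed; 8.0 + 9.2 + 4.3 = 21.5 kJ/mol.
CN at 60° (staggered): Br–CN gauche; 2.3 = 2.3 kJ/mol.
CN at 120° (eclipsed): Br–H eclipsed, H–CN eclipsed, H–iPr eclipsed; 6.3 + 4.8 + 9.2 = 20.3 kJ/mol.
CN at 180° (staggered): Br–iPr gauche; 3.7 = 3.7 kJ/mol.
CN at 240° (eclipsed): Br–iPr eclipsed, H–H eclipsed, H–CN eclipsed; 13.8 + 4.3 + 4.8 = 22.9 kJ/mol.
CN at 300° (staggered): Br–CN gauche, Br–iPr gauche; 2.3 + 3.7 = 6.0 kJ/mol.
The maximum (22.9 kJ/mol) occurs with CN at 240°.

240°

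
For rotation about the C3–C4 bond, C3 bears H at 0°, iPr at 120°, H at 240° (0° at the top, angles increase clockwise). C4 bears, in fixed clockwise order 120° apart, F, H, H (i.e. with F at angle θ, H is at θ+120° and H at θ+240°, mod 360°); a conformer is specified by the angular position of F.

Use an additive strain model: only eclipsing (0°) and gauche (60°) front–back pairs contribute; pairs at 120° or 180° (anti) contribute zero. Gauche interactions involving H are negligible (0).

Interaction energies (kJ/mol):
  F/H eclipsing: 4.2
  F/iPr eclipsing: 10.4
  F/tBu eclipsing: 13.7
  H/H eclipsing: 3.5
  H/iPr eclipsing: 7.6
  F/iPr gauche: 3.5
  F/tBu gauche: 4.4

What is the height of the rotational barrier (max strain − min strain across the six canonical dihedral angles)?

17.4 kJ/mol

F at 0° is eclipsed. H at 0° is eclipsed with F at 0° (4.2); iPr at 120° is eclipsed with H at 120° (7.6); H at 240° is eclipsed with H at 240° (3.5). Total 15.3 kJ/mol.
F at 60° is staggered. iPr at 120° is gauche with F at 60° (3.5). Total 3.5 kJ/mol.
F at 120° is eclipsed. H at 0° is eclipsed with H at 0° (3.5); iPr at 120° is eclipsed with F at 120° (10.4); H at 240° is eclipsed with H at 240° (3.5). Total 17.4 kJ/mol.
F at 180° is staggered. iPr at 120° is gauche with F at 180° (3.5). Total 3.5 kJ/mol.
F at 240° is eclipsed. H at 0° is eclipsed with H at 0° (3.5); iPr at 120° is eclipsed with H at 120° (7.6); H at 240° is eclipsed with F at 240° (4.2). Total 15.3 kJ/mol.
F at 300° (staggered): no non-H gauche contacts → 0.0 kJ/mol.
Max at 120° (17.4 kJ/mol), min at 300° (0.0 kJ/mol); barrier = 17.4 kJ/mol.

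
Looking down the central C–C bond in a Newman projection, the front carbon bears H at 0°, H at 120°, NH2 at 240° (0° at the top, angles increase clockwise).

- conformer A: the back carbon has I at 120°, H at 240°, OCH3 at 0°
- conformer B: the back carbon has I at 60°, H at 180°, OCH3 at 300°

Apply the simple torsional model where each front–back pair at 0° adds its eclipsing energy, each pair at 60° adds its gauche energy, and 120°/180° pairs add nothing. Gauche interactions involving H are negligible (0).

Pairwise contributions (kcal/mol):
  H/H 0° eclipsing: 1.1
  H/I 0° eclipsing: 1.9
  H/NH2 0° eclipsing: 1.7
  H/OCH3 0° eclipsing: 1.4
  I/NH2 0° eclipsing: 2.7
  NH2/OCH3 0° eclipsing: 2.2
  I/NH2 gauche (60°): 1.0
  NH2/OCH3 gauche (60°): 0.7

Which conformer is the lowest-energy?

A (eclipsed): H(0°)/OCH3(0°) eclipsed 1.4; H(120°)/I(120°) eclipsed 1.9; NH2(240°)/H(240°) eclipsed 1.7 → 5.0 kcal/mol.
B (staggered): NH2(240°)/OCH3(300°) gauche 0.7 → 0.7 kcal/mol.
B has the lowest total (0.7 kcal/mol).

B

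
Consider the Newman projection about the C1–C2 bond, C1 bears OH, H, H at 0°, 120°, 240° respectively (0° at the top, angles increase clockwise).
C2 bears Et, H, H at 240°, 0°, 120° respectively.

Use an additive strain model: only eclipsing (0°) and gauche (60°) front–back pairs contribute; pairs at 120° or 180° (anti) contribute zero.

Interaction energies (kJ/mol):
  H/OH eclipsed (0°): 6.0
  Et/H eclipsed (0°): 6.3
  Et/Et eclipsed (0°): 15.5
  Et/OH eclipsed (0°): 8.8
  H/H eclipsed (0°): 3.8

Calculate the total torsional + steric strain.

This conformer is eclipsed. OH at 0° is eclipsed with H at 0° (6.0); H at 120° is eclipsed with H at 120° (3.8); H at 240° is eclipsed with Et at 240° (6.3). Total 16.1 kJ/mol.

16.1 kJ/mol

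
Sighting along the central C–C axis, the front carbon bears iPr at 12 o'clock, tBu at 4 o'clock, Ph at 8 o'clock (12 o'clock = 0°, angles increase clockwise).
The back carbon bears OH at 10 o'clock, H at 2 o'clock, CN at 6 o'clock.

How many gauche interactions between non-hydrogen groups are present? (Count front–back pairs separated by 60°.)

4

Non-H gauche pairs: iPr(0°)/OH(300°); tBu(120°)/CN(180°); Ph(240°)/OH(300°); Ph(240°)/CN(180°) — 4 interactions.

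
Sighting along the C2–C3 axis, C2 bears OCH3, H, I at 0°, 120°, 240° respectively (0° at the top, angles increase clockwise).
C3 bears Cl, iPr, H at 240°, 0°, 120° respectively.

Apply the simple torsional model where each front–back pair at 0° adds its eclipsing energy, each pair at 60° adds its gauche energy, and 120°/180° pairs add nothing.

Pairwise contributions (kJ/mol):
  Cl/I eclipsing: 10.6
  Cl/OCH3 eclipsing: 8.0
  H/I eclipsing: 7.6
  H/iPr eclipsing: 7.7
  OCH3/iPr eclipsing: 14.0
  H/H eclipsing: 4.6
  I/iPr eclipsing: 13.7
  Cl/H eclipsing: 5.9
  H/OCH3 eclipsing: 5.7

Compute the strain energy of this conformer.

29.2 kJ/mol

This conformer (eclipsed): OCH3–iPr eclipsed, H–H eclipsed, I–Cl eclipsed; 14.0 + 4.6 + 10.6 = 29.2 kJ/mol.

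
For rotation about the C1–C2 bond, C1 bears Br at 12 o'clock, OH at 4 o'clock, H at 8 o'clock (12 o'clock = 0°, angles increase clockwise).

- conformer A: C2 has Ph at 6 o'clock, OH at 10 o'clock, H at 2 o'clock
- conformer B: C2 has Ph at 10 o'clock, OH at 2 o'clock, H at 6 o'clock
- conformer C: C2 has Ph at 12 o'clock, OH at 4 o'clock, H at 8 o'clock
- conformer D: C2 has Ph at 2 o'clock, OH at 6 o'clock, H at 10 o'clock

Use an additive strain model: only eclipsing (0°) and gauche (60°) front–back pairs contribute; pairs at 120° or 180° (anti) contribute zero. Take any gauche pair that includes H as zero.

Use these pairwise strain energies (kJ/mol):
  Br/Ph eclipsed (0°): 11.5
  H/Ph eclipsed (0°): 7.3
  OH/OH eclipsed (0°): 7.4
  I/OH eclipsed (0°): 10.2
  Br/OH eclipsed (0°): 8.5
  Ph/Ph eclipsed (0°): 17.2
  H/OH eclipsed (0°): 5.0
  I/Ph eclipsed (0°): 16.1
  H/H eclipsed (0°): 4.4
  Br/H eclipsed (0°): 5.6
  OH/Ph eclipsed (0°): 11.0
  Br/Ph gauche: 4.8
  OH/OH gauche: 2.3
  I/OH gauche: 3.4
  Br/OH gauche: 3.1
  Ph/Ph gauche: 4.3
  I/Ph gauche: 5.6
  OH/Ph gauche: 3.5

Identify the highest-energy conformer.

A (staggered): Br–OH gauche, OH–Ph gauche; 3.1 + 3.5 = 6.6 kJ/mol.
B (staggered): Br–Ph gauche, Br–OH gauche, OH–OH gauche; 4.8 + 3.1 + 2.3 = 10.2 kJ/mol.
C (eclipsed): Br–Ph eclipsed, OH–OH eclipsed, H–H eclipsed; 11.5 + 7.4 + 4.4 = 23.3 kJ/mol.
D (staggered): Br–Ph gauche, OH–Ph gauche, OH–OH gauche; 4.8 + 3.5 + 2.3 = 10.6 kJ/mol.
C has the highest total (23.3 kJ/mol).

C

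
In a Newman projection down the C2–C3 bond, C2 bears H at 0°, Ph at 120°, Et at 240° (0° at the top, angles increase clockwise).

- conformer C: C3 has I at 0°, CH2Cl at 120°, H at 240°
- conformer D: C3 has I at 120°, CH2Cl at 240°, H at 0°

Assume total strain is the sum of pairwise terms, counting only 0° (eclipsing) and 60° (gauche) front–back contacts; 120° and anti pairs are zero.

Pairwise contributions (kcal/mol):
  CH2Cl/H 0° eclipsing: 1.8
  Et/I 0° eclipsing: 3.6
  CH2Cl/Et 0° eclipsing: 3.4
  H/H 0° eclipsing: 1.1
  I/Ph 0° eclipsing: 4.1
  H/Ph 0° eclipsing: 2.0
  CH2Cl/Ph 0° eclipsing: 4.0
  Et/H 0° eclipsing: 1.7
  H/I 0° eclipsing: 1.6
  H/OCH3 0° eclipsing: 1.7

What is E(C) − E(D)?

C (eclipsed): H(0°)/I(0°) eclipsed 1.6; Ph(120°)/CH2Cl(120°) eclipsed 4.0; Et(240°)/H(240°) eclipsed 1.7 → 7.3 kcal/mol.
D (eclipsed): H(0°)/H(0°) eclipsed 1.1; Ph(120°)/I(120°) eclipsed 4.1; Et(240°)/CH2Cl(240°) eclipsed 3.4 → 8.6 kcal/mol.
E(C) − E(D) = 7.3 − 8.6 = -1.3 kcal/mol.

-1.3 kcal/mol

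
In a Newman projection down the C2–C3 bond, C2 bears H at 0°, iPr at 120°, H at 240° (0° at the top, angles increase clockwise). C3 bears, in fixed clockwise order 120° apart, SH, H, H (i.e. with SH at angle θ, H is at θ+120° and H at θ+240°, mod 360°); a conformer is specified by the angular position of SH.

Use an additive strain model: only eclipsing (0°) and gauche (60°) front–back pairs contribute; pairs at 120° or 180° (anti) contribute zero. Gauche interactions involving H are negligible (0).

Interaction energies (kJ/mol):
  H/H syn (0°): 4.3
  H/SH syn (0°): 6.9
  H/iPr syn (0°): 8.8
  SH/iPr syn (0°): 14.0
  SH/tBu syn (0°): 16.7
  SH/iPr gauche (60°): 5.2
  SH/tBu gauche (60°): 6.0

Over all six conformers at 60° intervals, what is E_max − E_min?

22.6 kJ/mol

SH at 0° (eclipsed): H–SH eclipsed, iPr–H eclipsed, H–H eclipsed; 6.9 + 8.8 + 4.3 = 20.0 kJ/mol.
SH at 60° (staggered): iPr–SH gauche; 5.2 = 5.2 kJ/mol.
SH at 120° (eclipsed): H–H eclipsed, iPr–SH eclipsed, H–H eclipsed; 4.3 + 14.0 + 4.3 = 22.6 kJ/mol.
SH at 180° (staggered): iPr–SH gauche; 5.2 = 5.2 kJ/mol.
SH at 240° (eclipsed): H–H eclipsed, iPr–H eclipsed, H–SH eclipsed; 4.3 + 8.8 + 6.9 = 20.0 kJ/mol.
SH at 300° (staggered): no non-H gauche contacts → 0.0 kJ/mol.
Max at 120° (22.6 kJ/mol), min at 300° (0.0 kJ/mol); barrier = 22.6 kJ/mol.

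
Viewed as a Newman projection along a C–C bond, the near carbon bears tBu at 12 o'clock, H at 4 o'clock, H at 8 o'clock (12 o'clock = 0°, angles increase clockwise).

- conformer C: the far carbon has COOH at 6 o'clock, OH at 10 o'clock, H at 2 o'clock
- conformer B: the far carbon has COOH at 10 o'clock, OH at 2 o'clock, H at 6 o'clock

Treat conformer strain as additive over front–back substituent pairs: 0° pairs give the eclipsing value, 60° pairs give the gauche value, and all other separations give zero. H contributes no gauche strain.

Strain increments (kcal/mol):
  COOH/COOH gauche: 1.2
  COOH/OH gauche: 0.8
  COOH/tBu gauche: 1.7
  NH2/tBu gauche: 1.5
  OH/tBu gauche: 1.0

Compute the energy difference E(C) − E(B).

-1.7 kcal/mol

C (staggered): tBu–OH gauche; 1.0 = 1.0 kcal/mol.
B (staggered): tBu–COOH gauche, tBu–OH gauche; 1.7 + 1.0 = 2.7 kcal/mol.
E(C) − E(B) = 1.0 − 2.7 = -1.7 kcal/mol.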